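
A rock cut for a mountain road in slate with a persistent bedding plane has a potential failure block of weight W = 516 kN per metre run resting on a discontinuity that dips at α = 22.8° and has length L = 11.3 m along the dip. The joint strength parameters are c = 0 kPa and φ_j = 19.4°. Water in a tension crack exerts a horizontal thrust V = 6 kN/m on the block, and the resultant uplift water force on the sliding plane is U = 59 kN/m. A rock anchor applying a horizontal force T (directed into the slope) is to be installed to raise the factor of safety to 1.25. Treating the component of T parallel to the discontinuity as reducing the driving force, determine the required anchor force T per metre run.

Resolving forces along and normal to the sliding plane, with the horizontal anchor force T adding T·sinα to the effective normal force and T·cosα acting up the plane against the driving force:
FS = [cL + (W cosα − U − V sinα + T sinα) tanφ_j] / [W sinα + V cosα − T cosα]
Without the anchor: N' = 414.4 kN/m, driving T_d = 205.5 kN/m, resisting R = 0·11.3 + 414.4·tan19.4° = 145.9 kN/m, FS = 0.71.
Setting FS = 1.25 and solving for T:
1.25·(205.5 − T cos22.8°) = 145.9 + T sin22.8°·tan19.4°
T·(sin22.8°·tan19.4° + 1.25·cos22.8°) = 1.25·205.5 − 145.9
T·(0.3875·0.3522 + 1.25·0.9219) = 256.9 − 145.9 = 110.9
T·1.2888 = 110.9
T = 86.1 kN/m

T = 86 kN/m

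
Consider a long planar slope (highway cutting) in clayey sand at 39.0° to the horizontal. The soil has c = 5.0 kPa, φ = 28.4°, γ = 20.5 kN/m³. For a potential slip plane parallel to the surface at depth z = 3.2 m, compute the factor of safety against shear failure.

FS = 0.82

For an infinite slope with a slip plane parallel to the surface (no pore pressure): FS = [c + γz cos²β tanφ] / [γz sinβ cosβ].
γz = 20.5·3.2 = 65.60 kN/m²
Numerator = 5.0 + 65.60·cos²39.0°·tan28.4° = 5.0 + 65.60·0.6040·0.5407 = 26.422 kPa
Denominator = 65.60·sin39.0°·cos39.0° = 65.60·0.6293·0.7771 = 32.083 kPa
FS = 26.422 / 32.083 = 0.824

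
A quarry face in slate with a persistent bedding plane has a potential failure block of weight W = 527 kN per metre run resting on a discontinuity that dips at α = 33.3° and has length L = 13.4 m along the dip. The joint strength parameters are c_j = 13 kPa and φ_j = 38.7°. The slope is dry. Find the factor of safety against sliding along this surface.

FS = 1.82

Resolving the block weight along and normal to the plane and applying the Mohr–Coulomb strength on the joint:
N' = W cosα = 527·cos33.3° = 440.5 kN/m
Driving force T = W sinα = 527·sin33.3° = 289.3 kN/m
Resisting force R = c_j·L + N'·tanφ_j = 13·13.4 + 440.5·tan38.7° = 174.2 + 352.9 = 527.1 kN/m
FS = R / T = 527.1 / 289.3 = 1.822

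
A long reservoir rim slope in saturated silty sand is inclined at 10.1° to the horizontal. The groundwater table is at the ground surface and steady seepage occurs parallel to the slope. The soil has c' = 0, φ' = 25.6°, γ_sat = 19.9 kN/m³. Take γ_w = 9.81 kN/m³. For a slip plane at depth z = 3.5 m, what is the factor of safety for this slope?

FS = 1.36

With seepage parallel to the slope and the water table at the surface, the effective normal stress on the slip plane uses the buoyant unit weight γ' = γ_sat − γ_w while the driving shear stress uses γ_sat:
FS = [c' + γ' z cos²β tanφ'] / [γ_sat z sinβ cosβ]
(For c' = 0 this reduces to FS = (γ'/γ_sat)·tanφ'/tanβ.)
γ' = 19.9 − 9.81 = 10.09 kN/m³
Numerator = 0.0 + 10.09·3.5·cos²10.1°·tan25.6° = 0.0 + 10.09·3.5·0.9692·0.4791 = 16.400 kPa
Denominator = 19.9·3.5·sin10.1°·cos10.1° = 19.9·3.5·0.1754·0.9845 = 12.025 kPa
FS = 16.400 / 12.025 = 1.364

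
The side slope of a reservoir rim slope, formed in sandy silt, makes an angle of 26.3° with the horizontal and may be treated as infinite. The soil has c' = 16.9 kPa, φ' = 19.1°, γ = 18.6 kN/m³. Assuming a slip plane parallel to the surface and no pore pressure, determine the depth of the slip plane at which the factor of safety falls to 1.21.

z = 4.49 m

Setting FS = 1.21 in FS = [c' + γz cos²β tanφ'] / [γz sinβ cosβ] and solving for z:
z = c' / [γ cosβ (FS·sinβ − cosβ·tanφ')]
  = 16.9 / [18.6·cos26.3°·(1.21·sin26.3° − cos26.3°·tan19.1°)]
  = 16.9 / [18.6·0.8965·(1.21·0.4431 − 0.8965·0.3463)]
  = 16.9 / 3.7631 = 4.491 m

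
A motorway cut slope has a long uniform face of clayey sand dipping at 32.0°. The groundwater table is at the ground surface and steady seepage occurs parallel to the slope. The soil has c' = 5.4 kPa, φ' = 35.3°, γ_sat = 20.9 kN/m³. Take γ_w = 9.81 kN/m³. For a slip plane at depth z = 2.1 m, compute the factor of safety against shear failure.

With seepage parallel to the slope and the water table at the surface, the effective normal stress on the slip plane uses the buoyant unit weight γ' = γ_sat − γ_w while the driving shear stress uses γ_sat:
FS = [c' + γ' z cos²β tanφ'] / [γ_sat z sinβ cosβ]
γ' = 20.9 − 9.81 = 11.09 kN/m³
Numerator = 5.4 + 11.09·2.1·cos²32.0°·tan35.3° = 5.4 + 11.09·2.1·0.7192·0.7080 = 17.259 kPa
Denominator = 20.9·2.1·sin32.0°·cos32.0° = 20.9·2.1·0.5299·0.8480 = 19.724 kPa
FS = 17.259 / 19.724 = 0.875

FS = 0.88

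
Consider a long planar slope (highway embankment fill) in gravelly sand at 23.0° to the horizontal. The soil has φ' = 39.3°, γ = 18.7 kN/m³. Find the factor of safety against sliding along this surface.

FS = 1.93

For a dry cohesionless infinite slope the factor of safety is FS = tanφ' / tanβ.
FS = tan39.3° / tan23.0° = 0.8185 / 0.4245 = 1.928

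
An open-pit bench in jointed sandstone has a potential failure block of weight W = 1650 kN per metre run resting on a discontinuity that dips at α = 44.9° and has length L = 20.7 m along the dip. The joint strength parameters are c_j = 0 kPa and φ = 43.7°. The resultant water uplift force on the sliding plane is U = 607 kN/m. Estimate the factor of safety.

Resolving the block weight along and normal to the plane and applying the Mohr–Coulomb strength on the joint:
N' = W cosα − U = 1650·cos44.9° − 607 = 561.8 kN/m
Driving force T = W sinα = 1650·sin44.9° = 1164.7 kN/m
Resisting force R = c_j·L + N'·tanφ = 0·20.7 + 561.8·tan43.7° = 0.0 + 536.8 = 536.8 kN/m
FS = R / T = 536.8 / 1164.7 = 0.461

FS = 0.46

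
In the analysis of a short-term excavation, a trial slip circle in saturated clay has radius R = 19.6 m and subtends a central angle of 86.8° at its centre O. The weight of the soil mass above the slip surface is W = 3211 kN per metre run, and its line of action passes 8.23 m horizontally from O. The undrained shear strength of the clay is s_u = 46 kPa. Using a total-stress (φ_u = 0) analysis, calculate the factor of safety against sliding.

Taking moments about the centre O, the resisting moment is provided by the undrained shear strength acting along the arc:
Arc length L_a = R·θ = 19.6·(86.8°·π/180) = 19.6·1.5149 = 29.69 m
M_R = s_u·L_a·R = 46·29.69·19.6 = 26771.2 kN·m/m
M_D = W·d = 3211·8.23 = 26426.5 kN·m/m
FS = M_R / M_D = 26771.2 / 26426.5 = 1.013

FS = 1.01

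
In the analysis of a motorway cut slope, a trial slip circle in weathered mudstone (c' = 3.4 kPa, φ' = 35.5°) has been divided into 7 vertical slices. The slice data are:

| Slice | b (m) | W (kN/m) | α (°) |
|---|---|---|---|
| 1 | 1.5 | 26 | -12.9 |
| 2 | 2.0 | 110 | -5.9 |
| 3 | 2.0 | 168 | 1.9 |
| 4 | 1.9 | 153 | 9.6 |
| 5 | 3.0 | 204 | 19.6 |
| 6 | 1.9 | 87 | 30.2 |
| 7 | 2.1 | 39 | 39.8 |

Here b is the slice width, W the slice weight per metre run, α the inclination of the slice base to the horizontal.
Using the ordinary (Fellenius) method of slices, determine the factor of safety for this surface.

FS = 3.89

Ordinary method of slices: FS = Σ[c'·Δl_i + (W_i cosα_i)·tanφ'] / Σ W_i sinα_i, with Δl_i = b_i / cosα_i.
Slice 1: Δl = 1.5/cos(-12.9°) = 1.539 m; N'_1 = 26·cos(-12.9°) = 25.3; c'Δl = 5.23; W sinα = -5.8
Slice 2: Δl = 2.0/cos(-5.9°) = 2.011 m; N'_2 = 110·cos(-5.9°) = 109.4; c'Δl = 6.84; W sinα = -11.3
Slice 3: Δl = 2.0/cos1.9° = 2.001 m; N'_3 = 168·cos1.9° = 167.9; c'Δl = 6.80; W sinα = 5.6
Slice 4: Δl = 1.9/cos9.6° = 1.927 m; N'_4 = 153·cos9.6° = 150.9; c'Δl = 6.55; W sinα = 25.5
Slice 5: Δl = 3.0/cos19.6° = 3.185 m; N'_5 = 204·cos19.6° = 192.2; c'Δl = 10.83; W sinα = 68.4
Slice 6: Δl = 1.9/cos30.2° = 2.198 m; N'_6 = 87·cos30.2° = 75.2; c'Δl = 7.47; W sinα = 43.8
Slice 7: Δl = 2.1/cos39.8° = 2.733 m; N'_7 = 39·cos39.8° = 30.0; c'Δl = 9.29; W sinα = 25.0
Σc'Δl = 53.0 kN/m; ΣN' = 750.9 kN/m; ΣW sinα = 151.1 kN/m
Resisting = 53.0 + 750.9·tan35.5° = 53.0 + 535.6 = 588.6 kN/m
FS = 588.6 / 151.1 = 3.895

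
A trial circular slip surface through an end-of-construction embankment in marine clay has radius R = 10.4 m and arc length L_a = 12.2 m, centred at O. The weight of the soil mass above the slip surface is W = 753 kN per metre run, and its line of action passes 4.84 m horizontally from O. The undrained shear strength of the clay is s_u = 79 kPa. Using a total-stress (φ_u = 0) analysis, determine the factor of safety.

Taking moments about the centre O, the resisting moment is provided by the undrained shear strength acting along the arc:
M_R = s_u·L_a·R = 79·12.20·10.4 = 10023.5 kN·m/m
M_D = W·d = 753·4.84 = 3644.5 kN·m/m
FS = M_R / M_D = 10023.5 / 3644.5 = 2.750

FS = 2.75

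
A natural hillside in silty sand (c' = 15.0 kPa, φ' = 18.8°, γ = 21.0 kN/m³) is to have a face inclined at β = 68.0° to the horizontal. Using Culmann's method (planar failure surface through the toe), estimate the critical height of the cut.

H_c = 7.24 m

Culmann's analysis gives the critical failure plane at α_cr = (β + φ')/2 = (68.0 + 18.8)/2 = 43.4°, and the critical height
H_c = (4c'/γ) · sinβ cosφ' / [1 − cos(β − φ')]
    = (4·15.0/21.0) · sin68.0°·cos18.8° / [1 − cos(49.2°)]
    = 2.857 · 0.9272·0.9466 / [1 − 0.6534]
    = 2.857 · 0.8777 / 0.3466
    = 7.24 m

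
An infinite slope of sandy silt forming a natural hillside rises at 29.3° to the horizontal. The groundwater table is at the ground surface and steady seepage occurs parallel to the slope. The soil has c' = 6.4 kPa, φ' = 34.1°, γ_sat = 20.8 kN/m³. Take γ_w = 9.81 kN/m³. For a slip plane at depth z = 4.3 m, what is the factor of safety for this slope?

FS = 0.81

With seepage parallel to the slope and the water table at the surface, the effective normal stress on the slip plane uses the buoyant unit weight γ' = γ_sat − γ_w while the driving shear stress uses γ_sat:
FS = [c' + γ' z cos²β tanφ'] / [γ_sat z sinβ cosβ]
γ' = 20.8 − 9.81 = 10.99 kN/m³
Numerator = 6.4 + 10.99·4.3·cos²29.3°·tan34.1° = 6.4 + 10.99·4.3·0.7605·0.6771 = 30.733 kPa
Denominator = 20.8·4.3·sin29.3°·cos29.3° = 20.8·4.3·0.4894·0.8721 = 38.171 kPa
FS = 30.733 / 38.171 = 0.805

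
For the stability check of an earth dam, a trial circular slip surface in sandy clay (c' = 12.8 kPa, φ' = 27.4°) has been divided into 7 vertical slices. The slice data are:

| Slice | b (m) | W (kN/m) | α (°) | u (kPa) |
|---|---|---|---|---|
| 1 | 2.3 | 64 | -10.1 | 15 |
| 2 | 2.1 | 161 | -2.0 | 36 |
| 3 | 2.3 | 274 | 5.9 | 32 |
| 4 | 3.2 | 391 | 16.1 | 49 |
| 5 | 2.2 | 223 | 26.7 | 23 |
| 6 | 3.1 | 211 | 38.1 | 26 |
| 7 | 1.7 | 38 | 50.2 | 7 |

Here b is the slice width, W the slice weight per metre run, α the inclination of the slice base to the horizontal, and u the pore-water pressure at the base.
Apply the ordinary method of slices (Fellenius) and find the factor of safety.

FS = 1.65

Ordinary method of slices: FS = Σ[c'·Δl_i + (W_i cosα_i − u_i·Δl_i)·tanφ'] / Σ W_i sinα_i, with Δl_i = b_i / cosα_i.
Slice 1: Δl = 2.3/cos(-10.1°) = 2.336 m; N'_1 = 64·cos(-10.1°) − 15·2.336 = 28.0; c'Δl = 29.90; W sinα = -11.2
Slice 2: Δl = 2.1/cos(-2.0°) = 2.101 m; N'_2 = 161·cos(-2.0°) − 36·2.101 = 85.3; c'Δl = 26.90; W sinα = -5.6
Slice 3: Δl = 2.3/cos5.9° = 2.312 m; N'_3 = 274·cos5.9° − 32·2.312 = 198.6; c'Δl = 29.60; W sinα = 28.2
Slice 4: Δl = 3.2/cos16.1° = 3.331 m; N'_4 = 391·cos16.1° − 49·3.331 = 212.5; c'Δl = 42.63; W sinα = 108.4
Slice 5: Δl = 2.2/cos26.7° = 2.463 m; N'_5 = 223·cos26.7° − 23·2.463 = 142.6; c'Δl = 31.52; W sinα = 100.2
Slice 6: Δl = 3.1/cos38.1° = 3.939 m; N'_6 = 211·cos38.1° − 26·3.939 = 63.6; c'Δl = 50.42; W sinα = 130.2
Slice 7: Δl = 1.7/cos50.2° = 2.656 m; N'_7 = 38·cos50.2° − 7·2.656 = 5.7; c'Δl = 33.99; W sinα = 29.2
Σc'Δl = 245.0 kN/m; ΣN' = 736.2 kN/m; ΣW sinα = 379.3 kN/m
Resisting = 245.0 + 736.2·tan27.4° = 245.0 + 381.6 = 626.6 kN/m
FS = 626.6 / 379.3 = 1.652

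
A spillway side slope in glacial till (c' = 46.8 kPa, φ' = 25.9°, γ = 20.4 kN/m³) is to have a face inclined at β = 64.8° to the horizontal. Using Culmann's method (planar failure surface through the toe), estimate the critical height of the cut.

H_c = 33.68 m

Culmann's analysis gives the critical failure plane at α_cr = (β + φ')/2 = (64.8 + 25.9)/2 = 45.3°, and the critical height
H_c = (4c'/γ) · sinβ cosφ' / [1 − cos(β − φ')]
    = (4·46.8/20.4) · sin64.8°·cos25.9° / [1 − cos(38.9°)]
    = 9.176 · 0.9048·0.8996 / [1 − 0.7782]
    = 9.176 · 0.8139 / 0.2218
    = 33.68 m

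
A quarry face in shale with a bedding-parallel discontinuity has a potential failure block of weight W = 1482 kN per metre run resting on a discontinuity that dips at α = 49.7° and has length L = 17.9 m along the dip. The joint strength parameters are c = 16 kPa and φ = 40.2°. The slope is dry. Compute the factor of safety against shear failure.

Resolving the block weight along and normal to the plane and applying the Mohr–Coulomb strength on the joint:
N' = W cosα = 1482·cos49.7° = 958.5 kN/m
Driving force T = W sinα = 1482·sin49.7° = 1130.3 kN/m
Resisting force R = c·L + N'·tanφ = 16·17.9 + 958.5·tan40.2° = 286.4 + 810.0 = 1096.4 kN/m
FS = R / T = 1096.4 / 1130.3 = 0.970

FS = 0.97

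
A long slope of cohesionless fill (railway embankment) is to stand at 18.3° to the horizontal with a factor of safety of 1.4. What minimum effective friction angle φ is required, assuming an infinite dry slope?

FS = tanφ/tanβ ⇒ tanφ = FS · tanβ = 1.4 · tan18.3° = 0.4630
φ = arctan(0.4630) = 24.84°

φ = 24.8°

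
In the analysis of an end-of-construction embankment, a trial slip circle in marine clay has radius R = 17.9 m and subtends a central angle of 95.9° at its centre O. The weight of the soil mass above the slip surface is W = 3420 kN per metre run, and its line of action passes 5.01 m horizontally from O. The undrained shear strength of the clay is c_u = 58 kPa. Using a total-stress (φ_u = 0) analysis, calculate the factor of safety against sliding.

Taking moments about the centre O, the resisting moment is provided by the undrained shear strength acting along the arc:
Arc length L_a = R·θ = 17.9·(95.9°·π/180) = 17.9·1.6738 = 29.96 m
M_R = c_u·L_a·R = 58·29.96·17.9 = 31105.0 kN·m/m
M_D = W·d = 3420·5.01 = 17134.2 kN·m/m
FS = M_R / M_D = 31105.0 / 17134.2 = 1.815

FS = 1.82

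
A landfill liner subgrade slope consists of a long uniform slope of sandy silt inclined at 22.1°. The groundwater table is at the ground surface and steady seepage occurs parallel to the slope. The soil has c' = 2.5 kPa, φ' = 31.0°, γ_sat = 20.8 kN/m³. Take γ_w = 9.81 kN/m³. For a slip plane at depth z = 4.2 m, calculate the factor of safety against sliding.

With seepage parallel to the slope and the water table at the surface, the effective normal stress on the slip plane uses the buoyant unit weight γ' = γ_sat − γ_w while the driving shear stress uses γ_sat:
FS = [c' + γ' z cos²β tanφ'] / [γ_sat z sinβ cosβ]
γ' = 20.8 − 9.81 = 10.99 kN/m³
Numerator = 2.5 + 10.99·4.2·cos²22.1°·tan31.0° = 2.5 + 10.99·4.2·0.8585·0.6009 = 26.309 kPa
Denominator = 20.8·4.2·sin22.1°·cos22.1° = 20.8·4.2·0.3762·0.9265 = 30.452 kPa
FS = 26.309 / 30.452 = 0.864

FS = 0.86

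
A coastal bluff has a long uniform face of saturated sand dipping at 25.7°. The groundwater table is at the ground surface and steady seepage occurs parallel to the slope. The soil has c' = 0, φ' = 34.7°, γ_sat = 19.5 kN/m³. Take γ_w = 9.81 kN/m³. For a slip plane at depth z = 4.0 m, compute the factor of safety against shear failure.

FS = 0.71

With seepage parallel to the slope and the water table at the surface, the effective normal stress on the slip plane uses the buoyant unit weight γ' = γ_sat − γ_w while the driving shear stress uses γ_sat:
FS = [c' + γ' z cos²β tanφ'] / [γ_sat z sinβ cosβ]
(For c' = 0 this reduces to FS = (γ'/γ_sat)·tanφ'/tanβ.)
γ' = 19.5 − 9.81 = 9.69 kN/m³
Numerator = 0.0 + 9.69·4.0·cos²25.7°·tan34.7° = 0.0 + 9.69·4.0·0.8119·0.6924 = 21.791 kPa
Denominator = 19.5·4.0·sin25.7°·cos25.7° = 19.5·4.0·0.4337·0.9011 = 30.479 kPa
FS = 21.791 / 30.479 = 0.715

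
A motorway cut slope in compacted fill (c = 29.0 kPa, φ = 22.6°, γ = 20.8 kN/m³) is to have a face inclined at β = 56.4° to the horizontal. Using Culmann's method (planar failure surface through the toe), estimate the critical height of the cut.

H_c = 25.37 m

Culmann's analysis gives the critical failure plane at α_cr = (β + φ)/2 = (56.4 + 22.6)/2 = 39.5°, and the critical height
H_c = (4c/γ) · sinβ cosφ / [1 − cos(β − φ)]
    = (4·29.0/20.8) · sin56.4°·cos22.6° / [1 − cos(33.8°)]
    = 5.577 · 0.8329·0.9232 / [1 − 0.8310]
    = 5.577 · 0.7690 / 0.1690
    = 25.37 m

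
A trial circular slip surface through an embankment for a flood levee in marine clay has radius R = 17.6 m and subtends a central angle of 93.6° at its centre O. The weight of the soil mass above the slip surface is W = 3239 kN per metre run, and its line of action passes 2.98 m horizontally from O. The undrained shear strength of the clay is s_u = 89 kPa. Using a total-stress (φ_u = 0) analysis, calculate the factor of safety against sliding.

FS = 4.67

Taking moments about the centre O, the resisting moment is provided by the undrained shear strength acting along the arc:
Arc length L_a = R·θ = 17.6·(93.6°·π/180) = 17.6·1.6336 = 28.75 m
M_R = s_u·L_a·R = 89·28.75·17.6 = 45036.9 kN·m/m
M_D = W·d = 3239·2.98 = 9652.2 kN·m/m
FS = M_R / M_D = 45036.9 / 9652.2 = 4.666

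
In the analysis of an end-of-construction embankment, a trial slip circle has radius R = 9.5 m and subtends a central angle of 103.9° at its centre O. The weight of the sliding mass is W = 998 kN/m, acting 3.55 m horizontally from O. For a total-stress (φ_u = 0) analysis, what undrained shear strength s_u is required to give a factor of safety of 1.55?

FS = s_u·L_a·R / (W·d), so s_u = FS·W·d / (L_a·R).
Arc length L_a = R·θ = 9.5·(103.9°·π/180) = 9.5·1.8134 = 17.23 m
s_u = 1.55·998·3.55 / (17.23·9.5) = 5491.5 / 163.66 = 33.55 kPa

s_u = 33.6 kPa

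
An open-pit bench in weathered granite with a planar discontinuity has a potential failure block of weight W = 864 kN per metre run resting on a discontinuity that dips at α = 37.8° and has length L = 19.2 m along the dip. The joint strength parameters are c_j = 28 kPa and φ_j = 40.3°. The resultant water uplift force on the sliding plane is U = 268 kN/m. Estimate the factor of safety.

FS = 1.68

Resolving the block weight along and normal to the plane and applying the Mohr–Coulomb strength on the joint:
N' = W cosα − U = 864·cos37.8° − 268 = 414.7 kN/m
Driving force T = W sinα = 864·sin37.8° = 529.6 kN/m
Resisting force R = c_j·L + N'·tanφ_j = 28·19.2 + 414.7·tan40.3° = 537.6 + 351.7 = 889.3 kN/m
FS = R / T = 889.3 / 529.6 = 1.679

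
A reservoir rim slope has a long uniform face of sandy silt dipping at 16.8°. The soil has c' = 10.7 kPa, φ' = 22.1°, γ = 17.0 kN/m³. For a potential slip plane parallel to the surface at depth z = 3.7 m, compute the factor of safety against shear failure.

For an infinite slope with a slip plane parallel to the surface (no pore pressure): FS = [c' + γz cos²β tanφ'] / [γz sinβ cosβ].
γz = 17.0·3.7 = 62.90 kN/m²
Numerator = 10.7 + 62.90·cos²16.8°·tan22.1° = 10.7 + 62.90·0.9165·0.4061 = 34.107 kPa
Denominator = 62.90·sin16.8°·cos16.8° = 62.90·0.2890·0.9573 = 17.404 kPa
FS = 34.107 / 17.404 = 1.960

FS = 1.96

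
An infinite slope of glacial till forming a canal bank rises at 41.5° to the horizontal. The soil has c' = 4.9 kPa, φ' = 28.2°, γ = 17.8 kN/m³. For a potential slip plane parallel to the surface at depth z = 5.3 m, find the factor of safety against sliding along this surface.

For an infinite slope with a slip plane parallel to the surface (no pore pressure): FS = [c' + γz cos²β tanφ'] / [γz sinβ cosβ].
γz = 17.8·5.3 = 94.34 kN/m²
Numerator = 4.9 + 94.34·cos²41.5°·tan28.2° = 4.9 + 94.34·0.5609·0.5362 = 33.275 kPa
Denominator = 94.34·sin41.5°·cos41.5° = 94.34·0.6626·0.7490 = 46.818 kPa
FS = 33.275 / 46.818 = 0.711

FS = 0.71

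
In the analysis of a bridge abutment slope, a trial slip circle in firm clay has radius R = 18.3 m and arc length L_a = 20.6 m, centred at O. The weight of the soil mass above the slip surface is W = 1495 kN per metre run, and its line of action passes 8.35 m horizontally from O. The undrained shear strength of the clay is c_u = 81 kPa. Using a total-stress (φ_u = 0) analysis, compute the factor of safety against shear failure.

FS = 2.45

Taking moments about the centre O, the resisting moment is provided by the undrained shear strength acting along the arc:
M_R = c_u·L_a·R = 81·20.60·18.3 = 30535.4 kN·m/m
M_D = W·d = 1495·8.35 = 12483.2 kN·m/m
FS = M_R / M_D = 30535.4 / 12483.2 = 2.446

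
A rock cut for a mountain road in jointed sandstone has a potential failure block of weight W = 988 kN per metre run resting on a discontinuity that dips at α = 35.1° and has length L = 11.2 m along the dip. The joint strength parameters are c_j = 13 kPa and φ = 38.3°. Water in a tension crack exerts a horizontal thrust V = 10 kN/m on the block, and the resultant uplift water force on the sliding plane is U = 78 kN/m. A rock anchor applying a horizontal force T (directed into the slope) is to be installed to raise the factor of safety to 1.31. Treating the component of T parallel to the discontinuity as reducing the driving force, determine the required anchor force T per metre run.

T = 24 kN/m

Resolving forces along and normal to the sliding plane, with the horizontal anchor force T adding T·sinα to the effective normal force and T·cosα acting up the plane against the driving force:
FS = [c_jL + (W cosα − U − V sinα + T sinα) tanφ] / [W sinα + V cosα − T cosα]
Without the anchor: N' = 724.6 kN/m, driving T_d = 576.3 kN/m, resisting R = 13·11.2 + 724.6·tan38.3° = 717.8 kN/m, FS = 1.25.
Setting FS = 1.31 and solving for T:
1.31·(576.3 − T cos35.1°) = 717.8 + T sin35.1°·tan38.3°
T·(sin35.1°·tan38.3° + 1.31·cos35.1°) = 1.31·576.3 − 717.8
T·(0.5750·0.7898 + 1.31·0.8181) = 754.9 − 717.8 = 37.1
T·1.5259 = 37.1
T = 24.3 kN/m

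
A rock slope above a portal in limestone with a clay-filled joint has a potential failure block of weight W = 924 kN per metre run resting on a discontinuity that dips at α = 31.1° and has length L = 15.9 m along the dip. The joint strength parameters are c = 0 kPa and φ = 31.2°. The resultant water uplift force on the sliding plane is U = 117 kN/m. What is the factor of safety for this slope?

Resolving the block weight along and normal to the plane and applying the Mohr–Coulomb strength on the joint:
N' = W cosα − U = 924·cos31.1° − 117 = 674.2 kN/m
Driving force T = W sinα = 924·sin31.1° = 477.3 kN/m
Resisting force R = c·L + N'·tanφ = 0·15.9 + 674.2·tan31.2° = 0.0 + 408.3 = 408.3 kN/m
FS = R / T = 408.3 / 477.3 = 0.855

FS = 0.86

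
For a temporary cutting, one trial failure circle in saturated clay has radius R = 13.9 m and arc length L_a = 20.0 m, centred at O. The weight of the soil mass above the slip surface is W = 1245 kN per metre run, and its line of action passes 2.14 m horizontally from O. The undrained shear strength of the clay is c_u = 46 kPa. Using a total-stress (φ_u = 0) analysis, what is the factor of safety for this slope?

Taking moments about the centre O, the resisting moment is provided by the undrained shear strength acting along the arc:
M_R = c_u·L_a·R = 46·20.00·13.9 = 12788.0 kN·m/m
M_D = W·d = 1245·2.14 = 2664.3 kN·m/m
FS = M_R / M_D = 12788.0 / 2664.3 = 4.800

FS = 4.80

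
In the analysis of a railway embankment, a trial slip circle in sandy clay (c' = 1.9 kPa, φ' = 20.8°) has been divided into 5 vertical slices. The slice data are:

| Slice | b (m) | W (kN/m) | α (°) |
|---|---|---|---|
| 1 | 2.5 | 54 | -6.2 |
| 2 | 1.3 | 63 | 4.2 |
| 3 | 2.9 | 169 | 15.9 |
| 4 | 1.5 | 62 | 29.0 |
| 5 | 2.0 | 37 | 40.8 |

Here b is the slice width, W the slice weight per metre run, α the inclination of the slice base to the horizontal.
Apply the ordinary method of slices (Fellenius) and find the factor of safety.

Ordinary method of slices: FS = Σ[c'·Δl_i + (W_i cosα_i)·tanφ'] / Σ W_i sinα_i, with Δl_i = b_i / cosα_i.
Slice 1: Δl = 2.5/cos(-6.2°) = 2.515 m; N'_1 = 54·cos(-6.2°) = 53.7; c'Δl = 4.78; W sinα = -5.8
Slice 2: Δl = 1.3/cos4.2° = 1.304 m; N'_2 = 63·cos4.2° = 62.8; c'Δl = 2.48; W sinα = 4.6
Slice 3: Δl = 2.9/cos15.9° = 3.015 m; N'_3 = 169·cos15.9° = 162.5; c'Δl = 5.73; W sinα = 46.3
Slice 4: Δl = 1.5/cos29.0° = 1.715 m; N'_4 = 62·cos29.0° = 54.2; c'Δl = 3.26; W sinα = 30.1
Slice 5: Δl = 2.0/cos40.8° = 2.642 m; N'_5 = 37·cos40.8° = 28.0; c'Δl = 5.02; W sinα = 24.2
Σc'Δl = 21.3 kN/m; ΣN' = 361.3 kN/m; ΣW sinα = 99.3 kN/m
Resisting = 21.3 + 361.3·tan20.8° = 21.3 + 137.2 = 158.5 kN/m
FS = 158.5 / 99.3 = 1.596

FS = 1.60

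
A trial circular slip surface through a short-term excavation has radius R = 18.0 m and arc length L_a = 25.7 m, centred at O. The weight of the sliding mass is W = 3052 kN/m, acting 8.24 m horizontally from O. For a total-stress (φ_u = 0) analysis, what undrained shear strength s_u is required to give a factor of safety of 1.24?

FS = s_u·L_a·R / (W·d), so s_u = FS·W·d / (L_a·R).
s_u = 1.24·3052·8.24 / (25.70·18.0) = 31184.1 / 462.60 = 67.41 kPa

s_u = 67.4 kPa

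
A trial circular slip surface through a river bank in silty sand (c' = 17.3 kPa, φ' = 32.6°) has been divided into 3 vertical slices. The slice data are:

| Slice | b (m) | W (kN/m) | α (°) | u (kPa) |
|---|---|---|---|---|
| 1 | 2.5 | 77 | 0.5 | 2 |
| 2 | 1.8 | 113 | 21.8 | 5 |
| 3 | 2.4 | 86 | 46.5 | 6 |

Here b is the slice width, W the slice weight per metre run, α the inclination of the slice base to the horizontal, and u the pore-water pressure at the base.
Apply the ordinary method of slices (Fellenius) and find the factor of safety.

FS = 2.56

Ordinary method of slices: FS = Σ[c'·Δl_i + (W_i cosα_i − u_i·Δl_i)·tanφ'] / Σ W_i sinα_i, with Δl_i = b_i / cosα_i.
Slice 1: Δl = 2.5/cos0.5° = 2.500 m; N'_1 = 77·cos0.5° − 2·2.500 = 72.0; c'Δl = 43.25; W sinα = 0.7
Slice 2: Δl = 1.8/cos21.8° = 1.939 m; N'_2 = 113·cos21.8° − 5·1.939 = 95.2; c'Δl = 33.54; W sinα = 42.0
Slice 3: Δl = 2.4/cos46.5° = 3.487 m; N'_3 = 86·cos46.5° − 6·3.487 = 38.3; c'Δl = 60.32; W sinα = 62.4
Σc'Δl = 137.1 kN/m; ΣN' = 205.5 kN/m; ΣW sinα = 105.0 kN/m
Resisting = 137.1 + 205.5·tan32.6° = 137.1 + 131.4 = 268.5 kN/m
FS = 268.5 / 105.0 = 2.557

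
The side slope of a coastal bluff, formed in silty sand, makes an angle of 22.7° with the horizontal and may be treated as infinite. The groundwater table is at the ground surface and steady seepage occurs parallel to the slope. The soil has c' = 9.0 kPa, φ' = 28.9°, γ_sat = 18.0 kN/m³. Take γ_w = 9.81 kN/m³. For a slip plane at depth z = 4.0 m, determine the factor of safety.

FS = 0.95

With seepage parallel to the slope and the water table at the surface, the effective normal stress on the slip plane uses the buoyant unit weight γ' = γ_sat − γ_w while the driving shear stress uses γ_sat:
FS = [c' + γ' z cos²β tanφ'] / [γ_sat z sinβ cosβ]
γ' = 18.0 − 9.81 = 8.19 kN/m³
Numerator = 9.0 + 8.19·4.0·cos²22.7°·tan28.9° = 9.0 + 8.19·4.0·0.8511·0.5520 = 24.391 kPa
Denominator = 18.0·4.0·sin22.7°·cos22.7° = 18.0·4.0·0.3859·0.9225 = 25.633 kPa
FS = 24.391 / 25.633 = 0.952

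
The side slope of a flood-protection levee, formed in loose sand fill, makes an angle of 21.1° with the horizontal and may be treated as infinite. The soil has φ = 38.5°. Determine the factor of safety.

FS = 2.06

For a dry cohesionless infinite slope the factor of safety is FS = tanφ / tanβ.
FS = tan38.5° / tan21.1° = 0.7954 / 0.3859 = 2.061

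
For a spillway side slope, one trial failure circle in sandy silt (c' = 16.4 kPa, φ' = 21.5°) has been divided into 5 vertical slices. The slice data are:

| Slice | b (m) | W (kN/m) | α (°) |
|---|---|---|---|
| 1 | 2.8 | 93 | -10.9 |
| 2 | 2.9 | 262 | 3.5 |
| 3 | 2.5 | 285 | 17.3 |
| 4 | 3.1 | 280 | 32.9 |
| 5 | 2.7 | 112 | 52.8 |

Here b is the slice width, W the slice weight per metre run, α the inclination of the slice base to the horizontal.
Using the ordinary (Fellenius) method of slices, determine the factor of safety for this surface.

FS = 1.96

Ordinary method of slices: FS = Σ[c'·Δl_i + (W_i cosα_i)·tanφ'] / Σ W_i sinα_i, with Δl_i = b_i / cosα_i.
Slice 1: Δl = 2.8/cos(-10.9°) = 2.851 m; N'_1 = 93·cos(-10.9°) = 91.3; c'Δl = 46.76; W sinα = -17.6
Slice 2: Δl = 2.9/cos3.5° = 2.905 m; N'_2 = 262·cos3.5° = 261.5; c'Δl = 47.65; W sinα = 16.0
Slice 3: Δl = 2.5/cos17.3° = 2.618 m; N'_3 = 285·cos17.3° = 272.1; c'Δl = 42.94; W sinα = 84.8
Slice 4: Δl = 3.1/cos32.9° = 3.692 m; N'_4 = 280·cos32.9° = 235.1; c'Δl = 60.55; W sinα = 152.1
Slice 5: Δl = 2.7/cos52.8° = 4.466 m; N'_5 = 112·cos52.8° = 67.7; c'Δl = 73.24; W sinα = 89.2
Σc'Δl = 271.1 kN/m; ΣN' = 927.7 kN/m; ΣW sinα = 324.5 kN/m
Resisting = 271.1 + 927.7·tan21.5° = 271.1 + 365.5 = 636.6 kN/m
FS = 636.6 / 324.5 = 1.962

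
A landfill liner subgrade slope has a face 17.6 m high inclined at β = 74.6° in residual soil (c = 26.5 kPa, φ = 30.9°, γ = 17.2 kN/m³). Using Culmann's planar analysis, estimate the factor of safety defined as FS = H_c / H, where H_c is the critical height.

FS = 1.05

H_c = (4c/γ) · sinβ cosφ / [1 − cos(β − φ)]
    = (4·26.5/17.2) · sin74.6°·cos30.9° / [1 − cos43.7°]
    = 6.163 · 0.8273 / 0.2770 = 18.40 m
FS = H_c / H = 18.40 / 17.6 = 1.046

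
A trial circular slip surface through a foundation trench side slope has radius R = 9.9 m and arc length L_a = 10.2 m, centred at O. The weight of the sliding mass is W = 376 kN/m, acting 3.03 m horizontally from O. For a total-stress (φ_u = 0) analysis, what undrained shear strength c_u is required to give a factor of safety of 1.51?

c_u = 17.0 kPa

FS = c_u·L_a·R / (W·d), so c_u = FS·W·d / (L_a·R).
c_u = 1.51·376·3.03 / (10.20·9.9) = 1720.3 / 100.98 = 17.04 kPa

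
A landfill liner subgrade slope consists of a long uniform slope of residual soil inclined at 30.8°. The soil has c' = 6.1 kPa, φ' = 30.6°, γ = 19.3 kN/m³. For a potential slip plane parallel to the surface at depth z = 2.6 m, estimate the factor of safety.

FS = 1.27

For an infinite slope with a slip plane parallel to the surface (no pore pressure): FS = [c' + γz cos²β tanφ'] / [γz sinβ cosβ].
γz = 19.3·2.6 = 50.18 kN/m²
Numerator = 6.1 + 50.18·cos²30.8°·tan30.6° = 6.1 + 50.18·0.7378·0.5914 = 27.996 kPa
Denominator = 50.18·sin30.8°·cos30.8° = 50.18·0.5120·0.8590 = 22.070 kPa
FS = 27.996 / 22.070 = 1.268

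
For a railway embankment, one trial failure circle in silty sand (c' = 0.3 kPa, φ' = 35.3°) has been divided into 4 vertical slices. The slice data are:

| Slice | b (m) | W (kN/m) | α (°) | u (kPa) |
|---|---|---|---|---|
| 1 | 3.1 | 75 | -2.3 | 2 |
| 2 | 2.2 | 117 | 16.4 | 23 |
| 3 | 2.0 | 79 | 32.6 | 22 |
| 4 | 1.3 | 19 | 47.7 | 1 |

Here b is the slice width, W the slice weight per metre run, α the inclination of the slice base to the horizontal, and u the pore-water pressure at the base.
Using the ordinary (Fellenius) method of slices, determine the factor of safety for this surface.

Ordinary method of slices: FS = Σ[c'·Δl_i + (W_i cosα_i − u_i·Δl_i)·tanφ'] / Σ W_i sinα_i, with Δl_i = b_i / cosα_i.
Slice 1: Δl = 3.1/cos(-2.3°) = 3.102 m; N'_1 = 75·cos(-2.3°) − 2·3.102 = 68.7; c'Δl = 0.93; W sinα = -3.0
Slice 2: Δl = 2.2/cos16.4° = 2.293 m; N'_2 = 117·cos16.4° − 23·2.293 = 59.5; c'Δl = 0.69; W sinα = 33.0
Slice 3: Δl = 2.0/cos32.6° = 2.374 m; N'_3 = 79·cos32.6° − 22·2.374 = 14.3; c'Δl = 0.71; W sinα = 42.6
Slice 4: Δl = 1.3/cos47.7° = 1.932 m; N'_4 = 19·cos47.7° − 1·1.932 = 10.9; c'Δl = 0.58; W sinα = 14.1
Σc'Δl = 2.9 kN/m; ΣN' = 153.4 kN/m; ΣW sinα = 86.6 kN/m
Resisting = 2.9 + 153.4·tan35.3° = 2.9 + 108.6 = 111.5 kN/m
FS = 111.5 / 86.6 = 1.287

FS = 1.29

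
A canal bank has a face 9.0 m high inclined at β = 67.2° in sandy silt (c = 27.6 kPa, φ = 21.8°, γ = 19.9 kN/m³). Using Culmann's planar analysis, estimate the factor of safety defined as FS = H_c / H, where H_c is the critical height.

H_c = (4c/γ) · sinβ cosφ / [1 − cos(β − φ)]
    = (4·27.6/19.9) · sin67.2°·cos21.8° / [1 − cos45.4°]
    = 5.548 · 0.8559 / 0.2978 = 15.94 m
FS = H_c / H = 15.94 / 9.0 = 1.771

FS = 1.77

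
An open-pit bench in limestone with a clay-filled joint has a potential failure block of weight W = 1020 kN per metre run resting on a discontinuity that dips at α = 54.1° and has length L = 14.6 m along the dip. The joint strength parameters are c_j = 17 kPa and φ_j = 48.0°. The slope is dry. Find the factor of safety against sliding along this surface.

Resolving the block weight along and normal to the plane and applying the Mohr–Coulomb strength on the joint:
N' = W cosα = 1020·cos54.1° = 598.1 kN/m
Driving force T = W sinα = 1020·sin54.1° = 826.2 kN/m
Resisting force R = c_j·L + N'·tanφ_j = 17·14.6 + 598.1·tan48.0° = 248.2 + 664.3 = 912.5 kN/m
FS = R / T = 912.5 / 826.2 = 1.104

FS = 1.10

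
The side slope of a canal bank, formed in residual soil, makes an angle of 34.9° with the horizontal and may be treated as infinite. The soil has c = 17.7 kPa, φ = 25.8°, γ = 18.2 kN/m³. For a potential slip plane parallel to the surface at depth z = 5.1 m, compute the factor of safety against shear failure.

FS = 1.10

For an infinite slope with a slip plane parallel to the surface (no pore pressure): FS = [c + γz cos²β tanφ] / [γz sinβ cosβ].
γz = 18.2·5.1 = 92.82 kN/m²
Numerator = 17.7 + 92.82·cos²34.9°·tan25.8° = 17.7 + 92.82·0.6726·0.4834 = 47.882 kPa
Denominator = 92.82·sin34.9°·cos34.9° = 92.82·0.5721·0.8202 = 43.555 kPa
FS = 47.882 / 43.555 = 1.099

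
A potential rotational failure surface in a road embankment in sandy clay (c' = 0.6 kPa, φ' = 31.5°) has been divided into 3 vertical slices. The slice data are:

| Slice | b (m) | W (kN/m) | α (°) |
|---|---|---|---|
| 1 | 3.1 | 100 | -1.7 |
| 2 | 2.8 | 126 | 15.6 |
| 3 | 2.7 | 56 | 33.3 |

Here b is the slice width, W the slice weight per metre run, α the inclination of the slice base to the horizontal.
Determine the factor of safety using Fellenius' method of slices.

Ordinary method of slices: FS = Σ[c'·Δl_i + (W_i cosα_i)·tanφ'] / Σ W_i sinα_i, with Δl_i = b_i / cosα_i.
Slice 1: Δl = 3.1/cos(-1.7°) = 3.101 m; N'_1 = 100·cos(-1.7°) = 100.0; c'Δl = 1.86; W sinα = -3.0
Slice 2: Δl = 2.8/cos15.6° = 2.907 m; N'_2 = 126·cos15.6° = 121.4; c'Δl = 1.74; W sinα = 33.9
Slice 3: Δl = 2.7/cos33.3° = 3.230 m; N'_3 = 56·cos33.3° = 46.8; c'Δl = 1.94; W sinα = 30.7
Σc'Δl = 5.5 kN/m; ΣN' = 268.1 kN/m; ΣW sinα = 61.7 kN/m
Resisting = 5.5 + 268.1·tan31.5° = 5.5 + 164.3 = 169.8 kN/m
FS = 169.8 / 61.7 = 2.754

FS = 2.75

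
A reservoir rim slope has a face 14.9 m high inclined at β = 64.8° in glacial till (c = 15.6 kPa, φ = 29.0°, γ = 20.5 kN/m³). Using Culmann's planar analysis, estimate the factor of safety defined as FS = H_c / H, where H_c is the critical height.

H_c = (4c/γ) · sinβ cosφ / [1 − cos(β − φ)]
    = (4·15.6/20.5) · sin64.8°·cos29.0° / [1 − cos35.8°]
    = 3.044 · 0.7914 / 0.1889 = 12.75 m
FS = H_c / H = 12.75 / 14.9 = 0.856

FS = 0.86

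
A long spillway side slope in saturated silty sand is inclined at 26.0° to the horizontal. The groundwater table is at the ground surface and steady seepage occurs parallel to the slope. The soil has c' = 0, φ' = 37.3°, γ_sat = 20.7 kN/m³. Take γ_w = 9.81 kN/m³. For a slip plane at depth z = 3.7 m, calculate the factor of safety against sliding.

With seepage parallel to the slope and the water table at the surface, the effective normal stress on the slip plane uses the buoyant unit weight γ' = γ_sat − γ_w while the driving shear stress uses γ_sat:
FS = [c' + γ' z cos²β tanφ'] / [γ_sat z sinβ cosβ]
(For c' = 0 this reduces to FS = (γ'/γ_sat)·tanφ'/tanβ.)
γ' = 20.7 − 9.81 = 10.89 kN/m³
Numerator = 0.0 + 10.89·3.7·cos²26.0°·tan37.3° = 0.0 + 10.89·3.7·0.8078·0.7618 = 24.796 kPa
Denominator = 20.7·3.7·sin26.0°·cos26.0° = 20.7·3.7·0.4384·0.8988 = 30.177 kPa
FS = 24.796 / 30.177 = 0.822

FS = 0.82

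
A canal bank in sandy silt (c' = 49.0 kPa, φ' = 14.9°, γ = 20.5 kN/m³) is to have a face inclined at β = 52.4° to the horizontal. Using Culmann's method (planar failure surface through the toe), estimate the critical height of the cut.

H_c = 35.42 m

Culmann's analysis gives the critical failure plane at α_cr = (β + φ')/2 = (52.4 + 14.9)/2 = 33.6°, and the critical height
H_c = (4c'/γ) · sinβ cosφ' / [1 − cos(β − φ')]
    = (4·49.0/20.5) · sin52.4°·cos14.9° / [1 − cos(37.5°)]
    = 9.561 · 0.7923·0.9664 / [1 − 0.7934]
    = 9.561 · 0.7656 / 0.2066
    = 35.42 m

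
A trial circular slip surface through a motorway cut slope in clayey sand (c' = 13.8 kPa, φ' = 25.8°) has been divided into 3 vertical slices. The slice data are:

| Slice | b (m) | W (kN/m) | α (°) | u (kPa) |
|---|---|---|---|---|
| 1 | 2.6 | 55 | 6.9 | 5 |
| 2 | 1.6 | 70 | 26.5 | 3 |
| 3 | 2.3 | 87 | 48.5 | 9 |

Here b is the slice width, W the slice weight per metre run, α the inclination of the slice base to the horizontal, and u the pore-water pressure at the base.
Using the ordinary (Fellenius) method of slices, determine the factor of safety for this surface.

Ordinary method of slices: FS = Σ[c'·Δl_i + (W_i cosα_i − u_i·Δl_i)·tanφ'] / Σ W_i sinα_i, with Δl_i = b_i / cosα_i.
Slice 1: Δl = 2.6/cos6.9° = 2.619 m; N'_1 = 55·cos6.9° − 5·2.619 = 41.5; c'Δl = 36.14; W sinα = 6.6
Slice 2: Δl = 1.6/cos26.5° = 1.788 m; N'_2 = 70·cos26.5° − 3·1.788 = 57.3; c'Δl = 24.67; W sinα = 31.2
Slice 3: Δl = 2.3/cos48.5° = 3.471 m; N'_3 = 87·cos48.5° − 9·3.471 = 26.4; c'Δl = 47.90; W sinα = 65.2
Σc'Δl = 108.7 kN/m; ΣN' = 125.2 kN/m; ΣW sinα = 103.0 kN/m
Resisting = 108.7 + 125.2·tan25.8° = 108.7 + 60.5 = 169.2 kN/m
FS = 169.2 / 103.0 = 1.643

FS = 1.64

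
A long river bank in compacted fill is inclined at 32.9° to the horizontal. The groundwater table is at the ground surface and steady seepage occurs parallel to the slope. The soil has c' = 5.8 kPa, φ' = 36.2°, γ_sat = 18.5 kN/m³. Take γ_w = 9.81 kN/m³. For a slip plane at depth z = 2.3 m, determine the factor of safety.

With seepage parallel to the slope and the water table at the surface, the effective normal stress on the slip plane uses the buoyant unit weight γ' = γ_sat − γ_w while the driving shear stress uses γ_sat:
FS = [c' + γ' z cos²β tanφ'] / [γ_sat z sinβ cosβ]
γ' = 18.5 − 9.81 = 8.69 kN/m³
Numerator = 5.8 + 8.69·2.3·cos²32.9°·tan36.2° = 5.8 + 8.69·2.3·0.7050·0.7319 = 16.112 kPa
Denominator = 18.5·2.3·sin32.9°·cos32.9° = 18.5·2.3·0.5432·0.8396 = 19.405 kPa
FS = 16.112 / 19.405 = 0.830

FS = 0.83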